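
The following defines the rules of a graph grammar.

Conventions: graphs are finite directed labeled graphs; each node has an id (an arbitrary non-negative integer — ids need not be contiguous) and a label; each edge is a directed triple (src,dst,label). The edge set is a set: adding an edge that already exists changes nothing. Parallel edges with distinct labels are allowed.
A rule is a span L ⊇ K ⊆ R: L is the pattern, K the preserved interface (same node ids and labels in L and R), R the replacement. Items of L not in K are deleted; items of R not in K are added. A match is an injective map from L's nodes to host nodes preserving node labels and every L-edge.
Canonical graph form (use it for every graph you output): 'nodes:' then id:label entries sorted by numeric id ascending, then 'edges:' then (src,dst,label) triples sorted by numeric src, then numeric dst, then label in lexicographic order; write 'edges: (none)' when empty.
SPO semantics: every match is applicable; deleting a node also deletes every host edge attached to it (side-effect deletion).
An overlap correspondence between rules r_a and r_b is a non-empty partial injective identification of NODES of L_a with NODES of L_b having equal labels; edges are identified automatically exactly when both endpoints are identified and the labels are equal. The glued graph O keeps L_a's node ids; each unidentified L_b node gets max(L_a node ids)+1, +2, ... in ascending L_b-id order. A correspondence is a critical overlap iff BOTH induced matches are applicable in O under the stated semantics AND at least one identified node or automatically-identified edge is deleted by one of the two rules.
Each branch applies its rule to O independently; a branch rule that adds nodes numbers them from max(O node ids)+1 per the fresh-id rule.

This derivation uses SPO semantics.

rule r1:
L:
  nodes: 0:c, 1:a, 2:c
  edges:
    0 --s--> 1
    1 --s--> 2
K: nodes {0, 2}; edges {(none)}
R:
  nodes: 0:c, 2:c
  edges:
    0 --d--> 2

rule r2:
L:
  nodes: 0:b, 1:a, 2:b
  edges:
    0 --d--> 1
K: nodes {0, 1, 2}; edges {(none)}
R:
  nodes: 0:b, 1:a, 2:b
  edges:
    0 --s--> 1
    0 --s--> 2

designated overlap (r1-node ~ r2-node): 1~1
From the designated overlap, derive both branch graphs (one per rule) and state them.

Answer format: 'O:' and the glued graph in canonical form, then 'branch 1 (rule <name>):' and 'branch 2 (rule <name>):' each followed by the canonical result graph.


O:
nodes: 0:c, 1:a, 2:c, 3:b, 4:b
edges: (0,1,s); (1,2,s); (3,1,d)
branch 1 (rule r1):
nodes: 0:c, 2:c, 3:b, 4:b
edges: (0,2,d)
branch 2 (rule r2):
nodes: 0:c, 1:a, 2:c, 3:b, 4:b
edges: (0,1,s); (1,2,s); (3,1,s); (3,4,s)


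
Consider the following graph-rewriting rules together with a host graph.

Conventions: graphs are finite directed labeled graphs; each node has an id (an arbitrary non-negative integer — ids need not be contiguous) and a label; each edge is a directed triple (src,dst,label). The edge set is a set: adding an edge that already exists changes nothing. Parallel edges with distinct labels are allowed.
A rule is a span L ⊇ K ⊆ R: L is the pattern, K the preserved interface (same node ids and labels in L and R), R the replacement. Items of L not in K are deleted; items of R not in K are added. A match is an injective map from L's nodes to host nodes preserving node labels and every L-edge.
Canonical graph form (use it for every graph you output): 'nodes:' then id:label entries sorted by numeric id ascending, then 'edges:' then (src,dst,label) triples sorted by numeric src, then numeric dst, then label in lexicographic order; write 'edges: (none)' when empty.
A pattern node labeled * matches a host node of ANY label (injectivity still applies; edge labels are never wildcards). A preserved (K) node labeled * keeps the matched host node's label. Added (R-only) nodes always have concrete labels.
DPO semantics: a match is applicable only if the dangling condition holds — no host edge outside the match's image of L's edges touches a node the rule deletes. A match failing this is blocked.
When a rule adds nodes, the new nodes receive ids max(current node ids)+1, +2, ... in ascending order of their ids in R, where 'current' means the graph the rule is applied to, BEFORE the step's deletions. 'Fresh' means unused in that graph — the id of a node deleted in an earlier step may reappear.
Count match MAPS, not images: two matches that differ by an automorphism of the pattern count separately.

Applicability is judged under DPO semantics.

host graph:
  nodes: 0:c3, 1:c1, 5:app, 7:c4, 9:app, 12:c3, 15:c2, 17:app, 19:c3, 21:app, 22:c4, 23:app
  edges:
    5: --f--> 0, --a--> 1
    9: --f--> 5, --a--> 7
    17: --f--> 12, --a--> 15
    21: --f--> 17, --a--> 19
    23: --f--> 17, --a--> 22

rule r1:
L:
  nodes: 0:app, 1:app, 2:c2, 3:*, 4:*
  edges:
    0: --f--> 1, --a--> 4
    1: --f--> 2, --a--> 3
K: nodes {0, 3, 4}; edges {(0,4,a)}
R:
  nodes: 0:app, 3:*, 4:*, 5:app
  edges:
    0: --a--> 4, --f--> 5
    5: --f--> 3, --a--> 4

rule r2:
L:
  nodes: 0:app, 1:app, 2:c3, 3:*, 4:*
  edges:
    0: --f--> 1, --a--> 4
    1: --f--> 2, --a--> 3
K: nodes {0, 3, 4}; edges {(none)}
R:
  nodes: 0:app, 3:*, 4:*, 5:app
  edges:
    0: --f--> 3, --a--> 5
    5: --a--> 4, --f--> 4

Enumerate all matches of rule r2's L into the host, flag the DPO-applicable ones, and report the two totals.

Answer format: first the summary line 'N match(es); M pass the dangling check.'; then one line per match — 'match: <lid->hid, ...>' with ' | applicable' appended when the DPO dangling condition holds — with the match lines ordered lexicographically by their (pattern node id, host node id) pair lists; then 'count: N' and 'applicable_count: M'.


3 match(es); 1 pass the dangling check.
match: 0->9, 1->5, 2->0, 3->1, 4->7 | applicable
match: 0->21, 1->17, 2->12, 3->15, 4->19
match: 0->23, 1->17, 2->12, 3->15, 4->22
count: 3
applicable_count: 1


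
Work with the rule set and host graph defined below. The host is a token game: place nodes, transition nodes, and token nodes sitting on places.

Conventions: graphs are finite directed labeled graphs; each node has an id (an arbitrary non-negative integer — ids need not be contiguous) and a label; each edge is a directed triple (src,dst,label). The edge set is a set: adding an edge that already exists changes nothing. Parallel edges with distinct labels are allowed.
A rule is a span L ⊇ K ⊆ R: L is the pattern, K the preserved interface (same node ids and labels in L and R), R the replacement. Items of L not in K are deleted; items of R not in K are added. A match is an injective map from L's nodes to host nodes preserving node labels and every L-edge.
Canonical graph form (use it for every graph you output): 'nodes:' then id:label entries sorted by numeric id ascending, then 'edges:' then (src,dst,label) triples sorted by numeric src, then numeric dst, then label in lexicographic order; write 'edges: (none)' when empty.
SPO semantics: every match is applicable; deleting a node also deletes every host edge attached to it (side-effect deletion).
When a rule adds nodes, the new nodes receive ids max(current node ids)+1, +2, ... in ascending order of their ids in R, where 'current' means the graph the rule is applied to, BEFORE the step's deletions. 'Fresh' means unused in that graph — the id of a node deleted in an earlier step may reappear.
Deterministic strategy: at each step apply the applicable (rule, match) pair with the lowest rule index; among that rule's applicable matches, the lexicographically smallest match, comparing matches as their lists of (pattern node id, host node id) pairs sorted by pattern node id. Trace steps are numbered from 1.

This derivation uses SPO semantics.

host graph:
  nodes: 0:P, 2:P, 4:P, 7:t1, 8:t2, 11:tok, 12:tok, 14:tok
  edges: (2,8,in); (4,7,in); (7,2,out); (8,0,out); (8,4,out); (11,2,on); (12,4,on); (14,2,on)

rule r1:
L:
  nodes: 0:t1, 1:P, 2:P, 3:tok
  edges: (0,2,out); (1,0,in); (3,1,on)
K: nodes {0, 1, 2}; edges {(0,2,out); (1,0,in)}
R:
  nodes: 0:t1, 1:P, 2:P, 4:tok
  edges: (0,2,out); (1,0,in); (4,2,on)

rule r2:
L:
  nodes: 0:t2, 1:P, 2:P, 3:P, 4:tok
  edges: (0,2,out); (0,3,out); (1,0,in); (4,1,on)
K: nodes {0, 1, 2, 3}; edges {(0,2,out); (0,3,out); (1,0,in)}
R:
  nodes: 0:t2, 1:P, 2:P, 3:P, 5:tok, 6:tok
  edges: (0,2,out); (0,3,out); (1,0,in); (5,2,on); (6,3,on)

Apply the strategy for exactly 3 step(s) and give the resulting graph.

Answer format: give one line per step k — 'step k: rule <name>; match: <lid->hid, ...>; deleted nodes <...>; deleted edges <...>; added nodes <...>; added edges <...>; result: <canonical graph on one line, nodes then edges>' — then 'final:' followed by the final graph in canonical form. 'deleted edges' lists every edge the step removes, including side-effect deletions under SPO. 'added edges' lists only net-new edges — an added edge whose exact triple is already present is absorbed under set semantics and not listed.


step 1: rule r1; match: 0->7, 1->4, 2->2, 3->12; deleted nodes 12; deleted edges (12,4,on); added nodes 15; added edges (15,2,on); result: nodes: 0:P, 2:P, 4:P, 7:t1, 8:t2, 11:tok, 14:tok, 15:tok edges: (2,8,in); (4,7,in); (7,2,out); (8,0,out); (8,4,out); (11,2,on); (14,2,on); (15,2,on)
step 2: rule r2; match: 0->8, 1->2, 2->0, 3->4, 4->11; deleted nodes 11; deleted edges (11,2,on); added nodes 16, 17; added edges (16,0,on); (17,4,on); result: nodes: 0:P, 2:P, 4:P, 7:t1, 8:t2, 14:tok, 15:tok, 16:tok, 17:tok edges: (2,8,in); (4,7,in); (7,2,out); (8,0,out); (8,4,out); (14,2,on); (15,2,on); (16,0,on); (17,4,on)
step 3: rule r1; match: 0->7, 1->4, 2->2, 3->17; deleted nodes 17; deleted edges (17,4,on); added nodes 18; added edges (18,2,on); result: nodes: 0:P, 2:P, 4:P, 7:t1, 8:t2, 14:tok, 15:tok, 16:tok, 18:tok edges: (2,8,in); (4,7,in); (7,2,out); (8,0,out); (8,4,out); (14,2,on); (15,2,on); (16,0,on); (18,2,on)
final:
nodes: 0:P, 2:P, 4:P, 7:t1, 8:t2, 14:tok, 15:tok, 16:tok, 18:tok
edges: (2,8,in); (4,7,in); (7,2,out); (8,0,out); (8,4,out); (14,2,on); (15,2,on); (16,0,on); (18,2,on)


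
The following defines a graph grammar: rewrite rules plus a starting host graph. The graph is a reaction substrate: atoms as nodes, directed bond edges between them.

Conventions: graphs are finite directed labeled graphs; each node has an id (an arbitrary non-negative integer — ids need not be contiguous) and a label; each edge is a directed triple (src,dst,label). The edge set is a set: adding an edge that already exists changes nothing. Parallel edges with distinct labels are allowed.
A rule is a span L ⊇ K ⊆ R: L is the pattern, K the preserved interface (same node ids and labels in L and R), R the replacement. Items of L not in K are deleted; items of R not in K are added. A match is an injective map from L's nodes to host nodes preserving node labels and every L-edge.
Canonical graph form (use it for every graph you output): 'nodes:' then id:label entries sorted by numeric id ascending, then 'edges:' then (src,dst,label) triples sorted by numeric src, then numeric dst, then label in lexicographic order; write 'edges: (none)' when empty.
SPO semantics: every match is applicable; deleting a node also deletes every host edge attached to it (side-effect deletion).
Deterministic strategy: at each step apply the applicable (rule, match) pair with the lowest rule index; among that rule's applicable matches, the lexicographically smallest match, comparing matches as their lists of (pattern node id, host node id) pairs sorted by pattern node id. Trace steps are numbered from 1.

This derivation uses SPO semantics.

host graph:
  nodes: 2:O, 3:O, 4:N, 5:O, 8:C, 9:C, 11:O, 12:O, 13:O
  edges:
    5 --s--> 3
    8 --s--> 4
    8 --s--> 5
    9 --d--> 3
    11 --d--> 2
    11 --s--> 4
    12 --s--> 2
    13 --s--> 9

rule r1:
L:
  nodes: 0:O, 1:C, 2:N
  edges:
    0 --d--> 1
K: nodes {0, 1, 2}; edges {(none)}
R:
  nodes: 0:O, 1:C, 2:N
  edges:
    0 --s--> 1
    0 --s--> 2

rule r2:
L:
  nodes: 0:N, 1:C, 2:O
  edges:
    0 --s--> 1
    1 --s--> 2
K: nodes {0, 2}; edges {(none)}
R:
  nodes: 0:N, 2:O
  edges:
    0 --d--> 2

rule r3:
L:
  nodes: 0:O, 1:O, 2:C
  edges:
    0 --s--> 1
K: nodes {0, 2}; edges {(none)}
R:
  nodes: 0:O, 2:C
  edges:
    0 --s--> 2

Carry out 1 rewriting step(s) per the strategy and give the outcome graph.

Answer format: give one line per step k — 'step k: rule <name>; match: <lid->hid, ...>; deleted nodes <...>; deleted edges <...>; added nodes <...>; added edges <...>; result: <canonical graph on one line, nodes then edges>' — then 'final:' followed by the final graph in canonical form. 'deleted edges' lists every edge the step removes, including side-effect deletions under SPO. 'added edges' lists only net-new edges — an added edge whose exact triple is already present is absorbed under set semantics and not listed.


step 1: rule r3; match: 0->5, 1->3, 2->8; deleted nodes 3; deleted edges (5,3,s); (9,3,d); added nodes (none); added edges (5,8,s); result: nodes: 2:O, 4:N, 5:O, 8:C, 9:C, 11:O, 12:O, 13:O edges: (5,8,s); (8,4,s); (8,5,s); (11,2,d); (11,4,s); (12,2,s); (13,9,s)
final:
nodes: 2:O, 4:N, 5:O, 8:C, 9:C, 11:O, 12:O, 13:O
edges: (5,8,s); (8,4,s); (8,5,s); (11,2,d); (11,4,s); (12,2,s); (13,9,s)


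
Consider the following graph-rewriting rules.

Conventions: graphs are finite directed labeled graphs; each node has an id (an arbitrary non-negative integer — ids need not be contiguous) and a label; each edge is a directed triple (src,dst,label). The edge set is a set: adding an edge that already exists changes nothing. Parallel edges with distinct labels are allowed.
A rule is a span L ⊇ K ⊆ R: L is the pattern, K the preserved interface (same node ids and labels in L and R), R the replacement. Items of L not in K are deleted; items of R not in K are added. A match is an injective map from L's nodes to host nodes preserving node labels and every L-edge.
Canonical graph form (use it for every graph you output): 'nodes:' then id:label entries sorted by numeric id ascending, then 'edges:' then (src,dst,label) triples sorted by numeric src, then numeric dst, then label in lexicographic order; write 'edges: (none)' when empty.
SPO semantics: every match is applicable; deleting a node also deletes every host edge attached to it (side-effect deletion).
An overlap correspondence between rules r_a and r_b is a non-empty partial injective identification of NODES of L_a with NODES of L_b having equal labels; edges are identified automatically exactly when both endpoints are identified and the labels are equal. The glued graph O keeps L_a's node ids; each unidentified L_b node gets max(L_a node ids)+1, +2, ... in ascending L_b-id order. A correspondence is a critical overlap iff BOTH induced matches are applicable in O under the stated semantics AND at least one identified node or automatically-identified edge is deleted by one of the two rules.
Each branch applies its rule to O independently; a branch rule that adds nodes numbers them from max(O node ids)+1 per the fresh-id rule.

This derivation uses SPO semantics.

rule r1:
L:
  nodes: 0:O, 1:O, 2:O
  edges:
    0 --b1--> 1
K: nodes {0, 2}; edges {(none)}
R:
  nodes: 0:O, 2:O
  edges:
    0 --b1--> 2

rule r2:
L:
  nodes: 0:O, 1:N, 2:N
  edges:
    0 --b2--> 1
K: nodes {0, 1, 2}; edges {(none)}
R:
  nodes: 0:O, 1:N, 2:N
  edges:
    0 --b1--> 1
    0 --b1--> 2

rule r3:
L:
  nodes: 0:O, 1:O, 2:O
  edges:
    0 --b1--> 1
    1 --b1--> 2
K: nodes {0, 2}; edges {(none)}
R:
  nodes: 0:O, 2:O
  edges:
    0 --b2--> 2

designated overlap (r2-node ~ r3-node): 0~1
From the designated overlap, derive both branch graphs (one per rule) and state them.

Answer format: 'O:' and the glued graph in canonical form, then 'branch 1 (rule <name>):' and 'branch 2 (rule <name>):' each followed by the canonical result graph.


O:
nodes: 0:O, 1:N, 2:N, 3:O, 4:O
edges: (0,1,b2); (0,4,b1); (3,0,b1)
branch 1 (rule r2):
nodes: 0:O, 1:N, 2:N, 3:O, 4:O
edges: (0,1,b1); (0,2,b1); (0,4,b1); (3,0,b1)
branch 2 (rule r3):
nodes: 1:N, 2:N, 3:O, 4:O
edges: (3,4,b2)


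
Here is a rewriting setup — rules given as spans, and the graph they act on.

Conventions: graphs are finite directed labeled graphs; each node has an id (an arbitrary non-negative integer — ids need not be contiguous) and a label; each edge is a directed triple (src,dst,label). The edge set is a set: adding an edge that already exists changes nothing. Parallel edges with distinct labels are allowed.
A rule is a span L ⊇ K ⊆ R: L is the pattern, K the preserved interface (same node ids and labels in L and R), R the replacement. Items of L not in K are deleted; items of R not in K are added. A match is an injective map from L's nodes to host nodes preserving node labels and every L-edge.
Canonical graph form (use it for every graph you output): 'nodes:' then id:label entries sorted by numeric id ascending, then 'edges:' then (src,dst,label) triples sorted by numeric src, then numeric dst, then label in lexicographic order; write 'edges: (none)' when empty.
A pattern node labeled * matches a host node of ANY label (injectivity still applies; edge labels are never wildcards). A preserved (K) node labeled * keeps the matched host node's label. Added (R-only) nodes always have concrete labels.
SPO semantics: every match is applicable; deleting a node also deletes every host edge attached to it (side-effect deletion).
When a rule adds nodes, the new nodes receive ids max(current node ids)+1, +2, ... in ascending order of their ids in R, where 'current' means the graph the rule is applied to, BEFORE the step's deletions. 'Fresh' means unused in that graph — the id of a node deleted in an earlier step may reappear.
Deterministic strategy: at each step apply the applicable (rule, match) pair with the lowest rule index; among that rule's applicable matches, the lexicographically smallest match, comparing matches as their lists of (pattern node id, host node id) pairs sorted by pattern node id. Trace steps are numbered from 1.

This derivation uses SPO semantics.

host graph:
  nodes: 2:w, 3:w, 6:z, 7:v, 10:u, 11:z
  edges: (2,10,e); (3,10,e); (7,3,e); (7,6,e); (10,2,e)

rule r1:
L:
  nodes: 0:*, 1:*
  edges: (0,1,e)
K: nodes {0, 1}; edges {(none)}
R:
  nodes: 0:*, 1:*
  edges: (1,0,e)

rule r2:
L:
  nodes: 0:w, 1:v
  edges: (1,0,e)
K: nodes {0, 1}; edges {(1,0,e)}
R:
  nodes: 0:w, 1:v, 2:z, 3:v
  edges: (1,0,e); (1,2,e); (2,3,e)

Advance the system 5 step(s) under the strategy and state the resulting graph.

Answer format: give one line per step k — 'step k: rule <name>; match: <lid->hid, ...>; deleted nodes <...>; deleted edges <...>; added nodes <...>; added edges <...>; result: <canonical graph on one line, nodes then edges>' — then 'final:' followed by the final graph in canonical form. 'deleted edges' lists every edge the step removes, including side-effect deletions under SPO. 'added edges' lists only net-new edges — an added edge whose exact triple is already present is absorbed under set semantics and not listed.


step 1: rule r1; match: 0->2, 1->10; deleted nodes (none); deleted edges (2,10,e); added nodes (none); added edges (none); result: nodes: 2:w, 3:w, 6:z, 7:v, 10:u, 11:z edges: (3,10,e); (7,3,e); (7,6,e); (10,2,e)
step 2: rule r1; match: 0->3, 1->10; deleted nodes (none); deleted edges (3,10,e); added nodes (none); added edges (10,3,e); result: nodes: 2:w, 3:w, 6:z, 7:v, 10:u, 11:z edges: (7,3,e); (7,6,e); (10,2,e); (10,3,e)
step 3: rule r1; match: 0->7, 1->3; deleted nodes (none); deleted edges (7,3,e); added nodes (none); added edges (3,7,e); result: nodes: 2:w, 3:w, 6:z, 7:v, 10:u, 11:z edges: (3,7,e); (7,6,e); (10,2,e); (10,3,e)
step 4: rule r1; match: 0->3, 1->7; deleted nodes (none); deleted edges (3,7,e); added nodes (none); added edges (7,3,e); result: nodes: 2:w, 3:w, 6:z, 7:v, 10:u, 11:z edges: (7,3,e); (7,6,e); (10,2,e); (10,3,e)
step 5: rule r1; match: 0->7, 1->3; deleted nodes (none); deleted edges (7,3,e); added nodes (none); added edges (3,7,e); result: nodes: 2:w, 3:w, 6:z, 7:v, 10:u, 11:z edges: (3,7,e); (7,6,e); (10,2,e); (10,3,e)
final:
nodes: 2:w, 3:w, 6:z, 7:v, 10:u, 11:z
edges: (3,7,e); (7,6,e); (10,2,e); (10,3,e)


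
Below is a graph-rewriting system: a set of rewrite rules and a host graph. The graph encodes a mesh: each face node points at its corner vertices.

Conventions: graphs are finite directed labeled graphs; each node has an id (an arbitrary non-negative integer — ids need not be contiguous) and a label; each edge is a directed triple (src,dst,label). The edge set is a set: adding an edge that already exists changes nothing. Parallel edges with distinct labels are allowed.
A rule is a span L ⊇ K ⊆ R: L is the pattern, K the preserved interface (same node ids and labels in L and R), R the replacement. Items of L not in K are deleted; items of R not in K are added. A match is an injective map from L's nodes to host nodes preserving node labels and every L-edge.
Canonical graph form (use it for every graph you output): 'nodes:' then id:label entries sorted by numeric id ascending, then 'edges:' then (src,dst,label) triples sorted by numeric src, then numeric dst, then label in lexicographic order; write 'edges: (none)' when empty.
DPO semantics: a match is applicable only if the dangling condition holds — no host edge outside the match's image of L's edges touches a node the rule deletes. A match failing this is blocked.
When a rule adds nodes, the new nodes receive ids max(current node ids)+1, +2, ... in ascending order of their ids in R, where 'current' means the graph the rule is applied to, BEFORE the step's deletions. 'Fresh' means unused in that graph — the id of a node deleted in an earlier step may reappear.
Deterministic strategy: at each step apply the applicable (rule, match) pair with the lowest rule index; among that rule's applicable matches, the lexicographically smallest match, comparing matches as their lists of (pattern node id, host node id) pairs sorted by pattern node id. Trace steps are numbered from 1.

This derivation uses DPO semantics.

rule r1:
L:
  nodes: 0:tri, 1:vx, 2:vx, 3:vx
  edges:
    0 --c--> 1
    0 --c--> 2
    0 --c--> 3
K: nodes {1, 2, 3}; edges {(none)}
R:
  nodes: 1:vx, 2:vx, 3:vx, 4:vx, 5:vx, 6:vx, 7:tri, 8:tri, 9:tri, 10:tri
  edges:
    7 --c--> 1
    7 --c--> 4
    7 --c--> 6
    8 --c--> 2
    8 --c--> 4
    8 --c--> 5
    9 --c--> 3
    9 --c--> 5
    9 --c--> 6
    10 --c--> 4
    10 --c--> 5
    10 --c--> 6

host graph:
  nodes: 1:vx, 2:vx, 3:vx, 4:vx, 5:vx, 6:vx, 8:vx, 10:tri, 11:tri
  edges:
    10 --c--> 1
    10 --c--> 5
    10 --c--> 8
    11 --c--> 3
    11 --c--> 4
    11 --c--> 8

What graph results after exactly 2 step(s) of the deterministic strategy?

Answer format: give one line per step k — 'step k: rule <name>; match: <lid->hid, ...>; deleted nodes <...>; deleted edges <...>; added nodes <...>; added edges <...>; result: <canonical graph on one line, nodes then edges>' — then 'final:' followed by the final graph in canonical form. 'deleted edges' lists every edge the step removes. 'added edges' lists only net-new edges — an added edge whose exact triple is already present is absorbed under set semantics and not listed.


step 1: rule r1; match: 0->10, 1->1, 2->5, 3->8; deleted nodes 10; deleted edges (10,1,c); (10,5,c); (10,8,c); added nodes 12, 13, 14, 15, 16, 17, 18; added edges (15,1,c); (15,12,c); (15,14,c); (16,5,c); (16,12,c); (16,13,c); (17,8,c); (17,13,c); (17,14,c); (18,12,c); (18,13,c); (18,14,c); result: nodes: 1:vx, 2:vx, 3:vx, 4:vx, 5:vx, 6:vx, 8:vx, 11:tri, 12:vx, 13:vx, 14:vx, 15:tri, 16:tri, 17:tri, 18:tri edges: (11,3,c); (11,4,c); (11,8,c); (15,1,c); (15,12,c); (15,14,c); (16,5,c); (16,12,c); (16,13,c); (17,8,c); (17,13,c); (17,14,c); (18,12,c); (18,13,c); (18,14,c)
step 2: rule r1; match: 0->11, 1->3, 2->4, 3->8; deleted nodes 11; deleted edges (11,3,c); (11,4,c); (11,8,c); added nodes 19, 20, 21, 22, 23, 24, 25; added edges (22,3,c); (22,19,c); (22,21,c); (23,4,c); (23,19,c); (23,20,c); (24,8,c); (24,20,c); (24,21,c); (25,19,c); (25,20,c); (25,21,c); result: nodes: 1:vx, 2:vx, 3:vx, 4:vx, 5:vx, 6:vx, 8:vx, 12:vx, 13:vx, 14:vx, 15:tri, 16:tri, 17:tri, 18:tri, 19:vx, 20:vx, 21:vx, 22:tri, 23:tri, 24:tri, 25:tri edges: (15,1,c); (15,12,c); (15,14,c); (16,5,c); (16,12,c); (16,13,c); (17,8,c); (17,13,c); (17,14,c); (18,12,c); (18,13,c); (18,14,c); (22,3,c); (22,19,c); (22,21,c); (23,4,c); (23,19,c); (23,20,c); (24,8,c); (24,20,c); (24,21,c); (25,19,c); (25,20,c); (25,21,c)
final:
nodes: 1:vx, 2:vx, 3:vx, 4:vx, 5:vx, 6:vx, 8:vx, 12:vx, 13:vx, 14:vx, 15:tri, 16:tri, 17:tri, 18:tri, 19:vx, 20:vx, 21:vx, 22:tri, 23:tri, 24:tri, 25:tri
edges: (15,1,c); (15,12,c); (15,14,c); (16,5,c); (16,12,c); (16,13,c); (17,8,c); (17,13,c); (17,14,c); (18,12,c); (18,13,c); (18,14,c); (22,3,c); (22,19,c); (22,21,c); (23,4,c); (23,19,c); (23,20,c); (24,8,c); (24,20,c); (24,21,c); (25,19,c); (25,20,c); (25,21,c)


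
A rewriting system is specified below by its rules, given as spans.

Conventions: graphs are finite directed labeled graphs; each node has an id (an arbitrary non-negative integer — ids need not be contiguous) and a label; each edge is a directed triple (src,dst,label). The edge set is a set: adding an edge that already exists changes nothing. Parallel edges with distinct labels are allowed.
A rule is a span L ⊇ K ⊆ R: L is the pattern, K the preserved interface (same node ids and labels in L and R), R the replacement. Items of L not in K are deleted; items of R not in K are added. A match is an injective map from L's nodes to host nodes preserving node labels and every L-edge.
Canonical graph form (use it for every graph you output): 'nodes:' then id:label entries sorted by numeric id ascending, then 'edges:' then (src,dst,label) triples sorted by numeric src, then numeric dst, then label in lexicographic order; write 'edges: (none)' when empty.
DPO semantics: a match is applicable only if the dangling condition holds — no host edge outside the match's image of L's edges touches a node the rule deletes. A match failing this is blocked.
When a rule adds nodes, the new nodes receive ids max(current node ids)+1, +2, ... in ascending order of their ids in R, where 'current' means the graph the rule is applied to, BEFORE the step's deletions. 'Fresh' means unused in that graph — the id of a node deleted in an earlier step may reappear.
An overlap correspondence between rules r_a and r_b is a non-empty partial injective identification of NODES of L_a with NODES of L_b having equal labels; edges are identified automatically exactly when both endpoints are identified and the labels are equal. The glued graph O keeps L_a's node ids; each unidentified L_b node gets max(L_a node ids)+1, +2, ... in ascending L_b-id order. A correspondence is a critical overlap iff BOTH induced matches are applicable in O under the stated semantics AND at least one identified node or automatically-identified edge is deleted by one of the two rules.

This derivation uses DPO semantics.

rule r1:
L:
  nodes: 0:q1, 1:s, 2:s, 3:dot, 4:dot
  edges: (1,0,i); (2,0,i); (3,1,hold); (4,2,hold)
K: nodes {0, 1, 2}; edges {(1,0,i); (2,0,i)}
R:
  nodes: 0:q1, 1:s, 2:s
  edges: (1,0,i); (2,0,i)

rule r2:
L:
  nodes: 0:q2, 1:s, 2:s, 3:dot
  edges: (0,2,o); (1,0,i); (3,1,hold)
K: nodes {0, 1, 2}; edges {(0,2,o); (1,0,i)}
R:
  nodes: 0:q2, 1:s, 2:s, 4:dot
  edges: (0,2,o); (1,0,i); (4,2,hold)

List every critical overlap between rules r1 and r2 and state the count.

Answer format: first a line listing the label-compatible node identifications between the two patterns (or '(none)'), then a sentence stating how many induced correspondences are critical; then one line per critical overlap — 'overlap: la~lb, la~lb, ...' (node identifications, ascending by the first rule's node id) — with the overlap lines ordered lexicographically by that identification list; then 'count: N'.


label-compatible node identifications between L(r1) and L(r2): 1~1, 1~2, 2~1, 2~2, 3~3, 4~3
4 of the induced correspondences are critical overlaps of r1 and r2.
overlap: 1~1, 2~2, 3~3
overlap: 1~1, 3~3
overlap: 1~2, 2~1, 4~3
overlap: 2~1, 4~3
count: 4


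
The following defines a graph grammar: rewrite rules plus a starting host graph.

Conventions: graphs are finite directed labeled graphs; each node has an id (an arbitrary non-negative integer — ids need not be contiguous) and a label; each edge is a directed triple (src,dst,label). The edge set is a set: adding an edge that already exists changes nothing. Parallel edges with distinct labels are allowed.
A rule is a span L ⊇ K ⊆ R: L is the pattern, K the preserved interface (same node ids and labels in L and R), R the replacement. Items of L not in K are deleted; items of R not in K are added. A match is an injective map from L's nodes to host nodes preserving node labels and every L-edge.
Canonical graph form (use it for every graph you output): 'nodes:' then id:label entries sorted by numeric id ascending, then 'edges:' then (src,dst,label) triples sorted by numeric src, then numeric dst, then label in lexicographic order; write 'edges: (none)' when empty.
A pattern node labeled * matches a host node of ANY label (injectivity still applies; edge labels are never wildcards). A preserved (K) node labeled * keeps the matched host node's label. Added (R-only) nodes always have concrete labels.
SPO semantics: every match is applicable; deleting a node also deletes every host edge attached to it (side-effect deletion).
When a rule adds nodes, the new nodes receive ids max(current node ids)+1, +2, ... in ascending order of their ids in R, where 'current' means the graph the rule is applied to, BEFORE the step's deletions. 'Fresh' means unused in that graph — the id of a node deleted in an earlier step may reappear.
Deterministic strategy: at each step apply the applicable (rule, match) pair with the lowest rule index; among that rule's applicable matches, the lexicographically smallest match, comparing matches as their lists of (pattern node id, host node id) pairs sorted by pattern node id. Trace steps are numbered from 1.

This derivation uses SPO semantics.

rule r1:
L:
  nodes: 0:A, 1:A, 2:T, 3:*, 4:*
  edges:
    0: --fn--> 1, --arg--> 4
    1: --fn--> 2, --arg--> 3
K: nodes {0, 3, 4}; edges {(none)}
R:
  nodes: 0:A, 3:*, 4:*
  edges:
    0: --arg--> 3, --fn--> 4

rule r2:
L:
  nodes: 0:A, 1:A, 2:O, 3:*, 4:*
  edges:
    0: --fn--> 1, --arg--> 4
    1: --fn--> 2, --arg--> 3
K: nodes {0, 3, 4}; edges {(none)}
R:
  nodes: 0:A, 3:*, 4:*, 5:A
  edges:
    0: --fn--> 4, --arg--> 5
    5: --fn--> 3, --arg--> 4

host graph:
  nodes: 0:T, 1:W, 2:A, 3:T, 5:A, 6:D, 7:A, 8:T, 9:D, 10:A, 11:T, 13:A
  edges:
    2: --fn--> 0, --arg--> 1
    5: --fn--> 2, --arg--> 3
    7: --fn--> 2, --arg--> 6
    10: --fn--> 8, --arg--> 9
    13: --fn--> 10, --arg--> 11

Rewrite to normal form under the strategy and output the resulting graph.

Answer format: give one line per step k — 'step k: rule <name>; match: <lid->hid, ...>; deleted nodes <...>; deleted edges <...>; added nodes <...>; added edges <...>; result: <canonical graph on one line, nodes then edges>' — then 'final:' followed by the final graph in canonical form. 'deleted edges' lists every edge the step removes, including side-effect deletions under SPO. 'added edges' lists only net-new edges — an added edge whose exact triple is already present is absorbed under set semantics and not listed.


step 1: rule r1; match: 0->5, 1->2, 2->0, 3->1, 4->3; deleted nodes 0, 2; deleted edges (2,0,fn); (2,1,arg); (5,2,fn); (5,3,arg); (7,2,fn); added nodes (none); added edges (5,1,arg); (5,3,fn); result: nodes: 1:W, 3:T, 5:A, 6:D, 7:A, 8:T, 9:D, 10:A, 11:T, 13:A edges: (5,1,arg); (5,3,fn); (7,6,arg); (10,8,fn); (10,9,arg); (13,10,fn); (13,11,arg)
step 2: rule r1; match: 0->13, 1->10, 2->8, 3->9, 4->11; deleted nodes 8, 10; deleted edges (10,8,fn); (10,9,arg); (13,10,fn); (13,11,arg); added nodes (none); added edges (13,9,arg); (13,11,fn); result: nodes: 1:W, 3:T, 5:A, 6:D, 7:A, 9:D, 11:T, 13:A edges: (5,1,arg); (5,3,fn); (7,6,arg); (13,9,arg); (13,11,fn)
final:
nodes: 1:W, 3:T, 5:A, 6:D, 7:A, 9:D, 11:T, 13:A
edges: (5,1,arg); (5,3,fn); (7,6,arg); (13,9,arg); (13,11,fn)


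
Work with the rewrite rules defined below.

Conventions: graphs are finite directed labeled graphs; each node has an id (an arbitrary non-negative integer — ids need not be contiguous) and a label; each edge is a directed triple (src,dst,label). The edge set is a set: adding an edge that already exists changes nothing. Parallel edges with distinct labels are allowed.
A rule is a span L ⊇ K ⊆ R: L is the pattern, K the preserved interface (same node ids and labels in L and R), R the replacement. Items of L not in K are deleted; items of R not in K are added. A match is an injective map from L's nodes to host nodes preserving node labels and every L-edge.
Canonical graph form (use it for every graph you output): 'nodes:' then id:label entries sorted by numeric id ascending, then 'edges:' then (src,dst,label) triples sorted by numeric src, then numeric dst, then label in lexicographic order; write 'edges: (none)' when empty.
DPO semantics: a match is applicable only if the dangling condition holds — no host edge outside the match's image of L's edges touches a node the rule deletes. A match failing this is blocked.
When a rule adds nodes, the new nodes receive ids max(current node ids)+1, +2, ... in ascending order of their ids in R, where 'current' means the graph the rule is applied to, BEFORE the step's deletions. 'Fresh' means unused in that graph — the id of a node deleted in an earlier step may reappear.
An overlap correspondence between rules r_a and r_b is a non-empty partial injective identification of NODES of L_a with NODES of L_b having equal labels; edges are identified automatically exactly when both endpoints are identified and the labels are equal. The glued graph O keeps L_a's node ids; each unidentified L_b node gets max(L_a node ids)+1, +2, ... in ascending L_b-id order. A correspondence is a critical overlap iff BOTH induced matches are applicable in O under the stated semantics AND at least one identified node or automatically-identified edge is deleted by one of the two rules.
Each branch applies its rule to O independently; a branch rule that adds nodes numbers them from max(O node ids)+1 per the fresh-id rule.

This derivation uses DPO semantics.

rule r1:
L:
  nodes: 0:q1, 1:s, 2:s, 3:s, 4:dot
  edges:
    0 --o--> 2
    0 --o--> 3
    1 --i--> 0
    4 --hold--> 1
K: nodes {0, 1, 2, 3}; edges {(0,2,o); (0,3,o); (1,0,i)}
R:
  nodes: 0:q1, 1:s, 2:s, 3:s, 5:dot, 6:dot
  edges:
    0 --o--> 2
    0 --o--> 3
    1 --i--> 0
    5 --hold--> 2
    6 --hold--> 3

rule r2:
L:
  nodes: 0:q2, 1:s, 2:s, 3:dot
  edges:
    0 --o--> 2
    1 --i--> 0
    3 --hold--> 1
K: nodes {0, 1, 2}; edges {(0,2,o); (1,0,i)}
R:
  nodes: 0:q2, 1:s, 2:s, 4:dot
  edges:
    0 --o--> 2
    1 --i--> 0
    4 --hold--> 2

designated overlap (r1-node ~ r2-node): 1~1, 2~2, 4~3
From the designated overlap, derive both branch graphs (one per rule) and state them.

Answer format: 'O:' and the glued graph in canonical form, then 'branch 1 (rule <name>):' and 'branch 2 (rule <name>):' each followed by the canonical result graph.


O:
nodes: 0:q1, 1:s, 2:s, 3:s, 4:dot, 5:q2
edges: (0,2,o); (0,3,o); (1,0,i); (1,5,i); (4,1,hold); (5,2,o)
branch 1 (rule r1):
nodes: 0:q1, 1:s, 2:s, 3:s, 5:q2, 6:dot, 7:dot
edges: (0,2,o); (0,3,o); (1,0,i); (1,5,i); (5,2,o); (6,2,hold); (7,3,hold)
branch 2 (rule r2):
nodes: 0:q1, 1:s, 2:s, 3:s, 5:q2, 6:dot
edges: (0,2,o); (0,3,o); (1,0,i); (1,5,i); (5,2,o); (6,2,hold)


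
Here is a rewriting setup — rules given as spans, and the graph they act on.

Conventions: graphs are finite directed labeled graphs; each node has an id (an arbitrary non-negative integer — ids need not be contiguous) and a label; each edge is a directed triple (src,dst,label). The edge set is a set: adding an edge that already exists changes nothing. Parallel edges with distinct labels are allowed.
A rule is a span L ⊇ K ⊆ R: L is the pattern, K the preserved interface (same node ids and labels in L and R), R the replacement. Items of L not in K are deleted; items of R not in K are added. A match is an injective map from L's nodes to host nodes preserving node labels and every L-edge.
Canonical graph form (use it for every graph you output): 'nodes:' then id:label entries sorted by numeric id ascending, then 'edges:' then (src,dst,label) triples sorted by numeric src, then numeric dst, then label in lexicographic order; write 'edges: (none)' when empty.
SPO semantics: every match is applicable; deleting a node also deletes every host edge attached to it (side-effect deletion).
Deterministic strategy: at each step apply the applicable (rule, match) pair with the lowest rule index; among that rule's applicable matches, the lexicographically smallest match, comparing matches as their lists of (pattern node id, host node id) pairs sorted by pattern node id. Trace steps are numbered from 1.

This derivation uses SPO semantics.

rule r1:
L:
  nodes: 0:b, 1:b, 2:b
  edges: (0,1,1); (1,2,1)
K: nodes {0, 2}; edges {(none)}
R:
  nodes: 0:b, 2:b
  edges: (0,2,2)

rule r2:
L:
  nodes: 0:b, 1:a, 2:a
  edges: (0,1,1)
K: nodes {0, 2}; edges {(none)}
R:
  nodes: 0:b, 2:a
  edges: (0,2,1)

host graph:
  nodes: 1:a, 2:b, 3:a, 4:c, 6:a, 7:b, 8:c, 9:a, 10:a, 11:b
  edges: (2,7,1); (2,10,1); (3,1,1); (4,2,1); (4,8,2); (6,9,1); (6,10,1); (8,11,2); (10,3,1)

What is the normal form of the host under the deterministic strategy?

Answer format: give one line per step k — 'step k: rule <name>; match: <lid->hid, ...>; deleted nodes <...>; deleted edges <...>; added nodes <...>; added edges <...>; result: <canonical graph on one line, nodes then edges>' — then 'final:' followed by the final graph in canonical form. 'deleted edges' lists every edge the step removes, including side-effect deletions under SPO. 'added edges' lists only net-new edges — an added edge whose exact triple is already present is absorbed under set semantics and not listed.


step 1: rule r2; match: 0->2, 1->10, 2->1; deleted nodes 10; deleted edges (2,10,1); (6,10,1); (10,3,1); added nodes (none); added edges (2,1,1); result: nodes: 1:a, 2:b, 3:a, 4:c, 6:a, 7:b, 8:c, 9:a, 11:b edges: (2,1,1); (2,7,1); (3,1,1); (4,2,1); (4,8,2); (6,9,1); (8,11,2)
step 2: rule r2; match: 0->2, 1->1, 2->3; deleted nodes 1; deleted edges (2,1,1); (3,1,1); added nodes (none); added edges (2,3,1); result: nodes: 2:b, 3:a, 4:c, 6:a, 7:b, 8:c, 9:a, 11:b edges: (2,3,1); (2,7,1); (4,2,1); (4,8,2); (6,9,1); (8,11,2)
step 3: rule r2; match: 0->2, 1->3, 2->6; deleted nodes 3; deleted edges (2,3,1); added nodes (none); added edges (2,6,1); result: nodes: 2:b, 4:c, 6:a, 7:b, 8:c, 9:a, 11:b edges: (2,6,1); (2,7,1); (4,2,1); (4,8,2); (6,9,1); (8,11,2)
step 4: rule r2; match: 0->2, 1->6, 2->9; deleted nodes 6; deleted edges (2,6,1); (6,9,1); added nodes (none); added edges (2,9,1); result: nodes: 2:b, 4:c, 7:b, 8:c, 9:a, 11:b edges: (2,7,1); (2,9,1); (4,2,1); (4,8,2); (8,11,2)
final:
nodes: 2:b, 4:c, 7:b, 8:c, 9:a, 11:b
edges: (2,7,1); (2,9,1); (4,2,1); (4,8,2); (8,11,2)


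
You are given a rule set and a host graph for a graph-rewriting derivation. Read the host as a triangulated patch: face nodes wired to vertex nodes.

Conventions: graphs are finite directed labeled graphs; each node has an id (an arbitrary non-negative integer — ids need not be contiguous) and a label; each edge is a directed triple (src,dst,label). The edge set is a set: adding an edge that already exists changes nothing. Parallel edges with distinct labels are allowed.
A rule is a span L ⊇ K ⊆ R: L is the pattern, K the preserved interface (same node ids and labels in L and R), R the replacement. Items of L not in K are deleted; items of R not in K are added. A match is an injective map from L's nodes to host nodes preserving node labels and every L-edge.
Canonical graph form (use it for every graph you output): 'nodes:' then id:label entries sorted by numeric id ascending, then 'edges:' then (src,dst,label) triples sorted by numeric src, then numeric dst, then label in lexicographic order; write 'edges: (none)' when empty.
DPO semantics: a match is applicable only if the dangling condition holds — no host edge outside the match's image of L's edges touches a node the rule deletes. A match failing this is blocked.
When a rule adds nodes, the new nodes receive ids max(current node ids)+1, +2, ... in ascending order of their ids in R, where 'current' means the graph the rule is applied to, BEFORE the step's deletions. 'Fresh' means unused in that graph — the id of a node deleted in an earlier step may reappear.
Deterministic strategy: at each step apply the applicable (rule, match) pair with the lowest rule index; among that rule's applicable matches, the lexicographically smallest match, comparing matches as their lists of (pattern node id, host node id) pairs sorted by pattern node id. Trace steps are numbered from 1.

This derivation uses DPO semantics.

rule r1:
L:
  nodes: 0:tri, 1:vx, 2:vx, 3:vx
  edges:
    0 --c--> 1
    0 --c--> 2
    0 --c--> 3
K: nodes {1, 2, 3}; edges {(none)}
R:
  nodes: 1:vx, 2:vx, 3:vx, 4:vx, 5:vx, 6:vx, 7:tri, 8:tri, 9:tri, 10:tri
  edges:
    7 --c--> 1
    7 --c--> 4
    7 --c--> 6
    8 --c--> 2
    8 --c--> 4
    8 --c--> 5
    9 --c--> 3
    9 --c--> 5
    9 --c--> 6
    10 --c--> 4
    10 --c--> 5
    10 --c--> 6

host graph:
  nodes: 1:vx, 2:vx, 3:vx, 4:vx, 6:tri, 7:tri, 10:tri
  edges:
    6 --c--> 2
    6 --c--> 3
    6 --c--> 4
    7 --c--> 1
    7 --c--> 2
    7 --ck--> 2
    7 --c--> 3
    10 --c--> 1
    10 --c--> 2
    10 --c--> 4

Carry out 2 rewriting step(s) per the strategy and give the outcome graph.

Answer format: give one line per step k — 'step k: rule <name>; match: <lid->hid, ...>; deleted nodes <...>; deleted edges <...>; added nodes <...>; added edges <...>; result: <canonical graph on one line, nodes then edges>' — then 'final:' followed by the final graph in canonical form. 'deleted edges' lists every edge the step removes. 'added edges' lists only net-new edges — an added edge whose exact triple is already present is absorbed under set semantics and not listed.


step 1: rule r1; match: 0->6, 1->2, 2->3, 3->4; deleted nodes 6; deleted edges (6,2,c); (6,3,c); (6,4,c); added nodes 11, 12, 13, 14, 15, 16, 17; added edges (14,2,c); (14,11,c); (14,13,c); (15,3,c); (15,11,c); (15,12,c); (16,4,c); (16,12,c); (16,13,c); (17,11,c); (17,12,c); (17,13,c); result: nodes: 1:vx, 2:vx, 3:vx, 4:vx, 7:tri, 10:tri, 11:vx, 12:vx, 13:vx, 14:tri, 15:tri, 16:tri, 17:tri edges: (7,1,c); (7,2,c); (7,2,ck); (7,3,c); (10,1,c); (10,2,c); (10,4,c); (14,2,c); (14,11,c); (14,13,c); (15,3,c); (15,11,c); (15,12,c); (16,4,c); (16,12,c); (16,13,c); (17,11,c); (17,12,c); (17,13,c)
step 2: rule r1; match: 0->10, 1->1, 2->2, 3->4; deleted nodes 10; deleted edges (10,1,c); (10,2,c); (10,4,c); added nodes 18, 19, 20, 21, 22, 23, 24; added edges (21,1,c); (21,18,c); (21,20,c); (22,2,c); (22,18,c); (22,19,c); (23,4,c); (23,19,c); (23,20,c); (24,18,c); (24,19,c); (24,20,c); result: nodes: 1:vx, 2:vx, 3:vx, 4:vx, 7:tri, 11:vx, 12:vx, 13:vx, 14:tri, 15:tri, 16:tri, 17:tri, 18:vx, 19:vx, 20:vx, 21:tri, 22:tri, 23:tri, 24:tri edges: (7,1,c); (7,2,c); (7,2,ck); (7,3,c); (14,2,c); (14,11,c); (14,13,c); (15,3,c); (15,11,c); (15,12,c); (16,4,c); (16,12,c); (16,13,c); (17,11,c); (17,12,c); (17,13,c); (21,1,c); (21,18,c); (21,20,c); (22,2,c); (22,18,c); (22,19,c); (23,4,c); (23,19,c); (23,20,c); (24,18,c); (24,19,c); (24,20,c)
final:
nodes: 1:vx, 2:vx, 3:vx, 4:vx, 7:tri, 11:vx, 12:vx, 13:vx, 14:tri, 15:tri, 16:tri, 17:tri, 18:vx, 19:vx, 20:vx, 21:tri, 22:tri, 23:tri, 24:tri
edges: (7,1,c); (7,2,c); (7,2,ck); (7,3,c); (14,2,c); (14,11,c); (14,13,c); (15,3,c); (15,11,c); (15,12,c); (16,4,c); (16,12,c); (16,13,c); (17,11,c); (17,12,c); (17,13,c); (21,1,c); (21,18,c); (21,20,c); (22,2,c); (22,18,c); (22,19,c); (23,4,c); (23,19,c); (23,20,c); (24,18,c); (24,19,c); (24,20,c)
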